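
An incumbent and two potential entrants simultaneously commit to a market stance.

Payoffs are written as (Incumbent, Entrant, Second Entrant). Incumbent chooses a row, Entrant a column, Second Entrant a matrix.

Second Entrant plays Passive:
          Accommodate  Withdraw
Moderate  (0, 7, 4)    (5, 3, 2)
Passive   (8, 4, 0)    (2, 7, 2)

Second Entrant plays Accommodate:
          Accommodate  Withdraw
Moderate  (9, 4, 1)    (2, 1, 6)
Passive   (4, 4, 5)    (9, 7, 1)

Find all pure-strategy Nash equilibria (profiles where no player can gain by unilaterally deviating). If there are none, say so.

For each strategy profile, look for a profitable unilateral deviation.
(Moderate, Accommodate, Passive): Incumbent can switch to Passive (0 → 8). Not NE.
(Moderate, Accommodate, Accommodate): Second Entrant can switch to Passive (1 → 4). Not NE.
(Moderate, Withdraw, Passive): Entrant can switch to Accommodate (3 → 7). Not NE.
(Moderate, Withdraw, Accommodate): Incumbent can switch to Passive (2 → 9). Not NE.
(Passive, Accommodate, Passive): Entrant can switch to Withdraw (4 → 7). Not NE.
(Passive, Accommodate, Accommodate): Incumbent can switch to Moderate (4 → 9). Not NE.
(Passive, Withdraw, Passive): Incumbent can switch to Moderate (2 → 5). Not NE.
(Passive, Withdraw, Accommodate): Second Entrant can switch to Passive (1 → 2). Not NE.

This game has no pure Nash equilibrium.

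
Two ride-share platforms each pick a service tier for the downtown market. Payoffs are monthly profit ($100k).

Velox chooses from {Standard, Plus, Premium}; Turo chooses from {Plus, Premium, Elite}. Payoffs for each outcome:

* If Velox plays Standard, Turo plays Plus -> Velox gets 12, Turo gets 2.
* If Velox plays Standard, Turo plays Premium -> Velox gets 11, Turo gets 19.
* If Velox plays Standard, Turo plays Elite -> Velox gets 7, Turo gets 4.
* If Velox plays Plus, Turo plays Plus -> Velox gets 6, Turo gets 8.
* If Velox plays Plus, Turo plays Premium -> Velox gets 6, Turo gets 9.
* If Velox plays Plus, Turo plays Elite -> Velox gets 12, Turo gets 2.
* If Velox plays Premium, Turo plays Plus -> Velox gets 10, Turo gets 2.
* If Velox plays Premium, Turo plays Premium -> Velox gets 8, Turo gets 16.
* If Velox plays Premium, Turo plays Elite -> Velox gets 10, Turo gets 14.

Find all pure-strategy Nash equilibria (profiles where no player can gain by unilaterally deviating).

For each strategy profile, look for a profitable unilateral deviation.
(Standard, Plus): Turo can switch to Premium (2 → 19). Not NE.
(Standard, Premium): Velox gets 11, best alternative 8; Turo gets 19, best alternative 4. No profitable deviation — NE.
(Standard, Elite): Velox can switch to Plus (7 → 12). Not NE.
(Plus, Plus): Velox can switch to Standard (6 → 12). Not NE.
(Plus, Premium): Velox can switch to Standard (6 → 11). Not NE.
(Plus, Elite): Turo can switch to Plus (2 → 8). Not NE.
(Premium, Plus): Velox can switch to Standard (10 → 12). Not NE.
(The remaining 2 profiles each have a profitable deviation by the same check.)

The unique pure-strategy Nash equilibrium is (Standard, Premium).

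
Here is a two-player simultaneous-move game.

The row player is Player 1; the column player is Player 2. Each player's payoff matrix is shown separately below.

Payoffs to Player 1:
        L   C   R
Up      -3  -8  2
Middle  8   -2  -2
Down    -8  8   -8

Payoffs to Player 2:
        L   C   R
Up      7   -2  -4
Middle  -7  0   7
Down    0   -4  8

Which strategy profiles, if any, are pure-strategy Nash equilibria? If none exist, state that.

No pure-strategy Nash equilibrium.

(Up, L): Player 1 can switch to Middle (-3 → 8). Not NE.
(Up, C): Player 1 can switch to Middle (-8 → -2). Not NE.
(Up, R): Player 2 can switch to L (-4 → 7). Not NE.
(Middle, L): Player 2 can switch to C (-7 → 0). Not NE.
(Middle, C): Player 1 can switch to Down (-2 → 8). Not NE.
(Middle, R): Player 1 can switch to Up (-2 → 2). Not NE.
(Down, L): Player 1 can switch to Up (-8 → -3). Not NE.
(Down, C): Player 2 can switch to L (-4 → 0). Not NE.
(Down, R): Player 1 can switch to Up (-8 → 2). Not NE.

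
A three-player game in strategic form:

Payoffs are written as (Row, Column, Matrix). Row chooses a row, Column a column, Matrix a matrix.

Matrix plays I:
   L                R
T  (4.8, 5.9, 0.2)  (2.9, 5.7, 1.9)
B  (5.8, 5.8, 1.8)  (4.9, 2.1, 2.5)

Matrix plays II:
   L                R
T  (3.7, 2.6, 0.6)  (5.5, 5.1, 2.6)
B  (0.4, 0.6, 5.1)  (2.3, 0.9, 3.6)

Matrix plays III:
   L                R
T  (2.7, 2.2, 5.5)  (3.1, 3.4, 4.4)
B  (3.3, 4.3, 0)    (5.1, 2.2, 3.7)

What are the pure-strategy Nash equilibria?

Row against (L, I): payoffs 4.8, 5.8 → best response B.
Row against (L, II): payoffs 3.7, 0.4 → best response T.
Row against (L, III): payoffs 2.7, 3.3 → best response B.
Row against (R, I): payoffs 2.9, 4.9 → best response B.
Row against (R, II): payoffs 5.5, 2.3 → best response T.
Row against (R, III): payoffs 3.1, 5.1 → best response B.
Column against (T, I): payoffs 5.9, 5.7 → best response L.
Column against (T, II): payoffs 2.6, 5.1 → best response R.
Column against (T, III): payoffs 2.2, 3.4 → best response R.
Column against (B, I): payoffs 5.8, 2.1 → best response L.
Column against (B, II): payoffs 0.6, 0.9 → best response R.
Column against (B, III): payoffs 4.3, 2.2 → best response L.
Matrix against (T, L): payoffs 0.2, 0.6, 5.5 → best response III.
Matrix against (T, R): payoffs 1.9, 2.6, 4.4 → best response III.
Matrix against (B, L): payoffs 1.8, 5.1, 0 → best response II.
Matrix against (B, R): payoffs 2.5, 3.6, 3.7 → best response III.
No profile is a mutual best response for all players.

none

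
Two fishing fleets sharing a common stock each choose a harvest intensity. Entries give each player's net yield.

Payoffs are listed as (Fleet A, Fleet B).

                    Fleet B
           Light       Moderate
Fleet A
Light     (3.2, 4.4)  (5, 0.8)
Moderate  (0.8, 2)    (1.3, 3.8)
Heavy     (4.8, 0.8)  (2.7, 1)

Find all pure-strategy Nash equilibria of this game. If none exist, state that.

No pure-strategy Nash equilibrium.

Fleet A against Light: payoffs 3.2, 0.8, 4.8 → best response Heavy.
Fleet A against Moderate: payoffs 5, 1.3, 2.7 → best response Light.
Fleet B against Light: payoffs 4.4, 0.8 → best response Light.
Fleet B against Moderate: payoffs 2, 3.8 → best response Moderate.
Fleet B against Heavy: payoffs 0.8, 1 → best response Moderate.
No profile is a mutual best response for all players.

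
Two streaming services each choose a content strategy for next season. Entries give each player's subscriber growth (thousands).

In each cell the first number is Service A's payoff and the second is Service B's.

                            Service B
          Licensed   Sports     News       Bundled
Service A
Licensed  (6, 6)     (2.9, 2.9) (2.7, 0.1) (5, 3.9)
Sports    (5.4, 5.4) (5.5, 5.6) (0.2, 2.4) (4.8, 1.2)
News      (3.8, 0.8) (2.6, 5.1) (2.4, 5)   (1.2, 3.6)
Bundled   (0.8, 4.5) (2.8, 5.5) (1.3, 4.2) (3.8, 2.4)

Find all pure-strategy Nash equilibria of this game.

(Licensed, Licensed), (Sports, Sports)

Check each profile: it is a Nash equilibrium iff no player can strictly gain by switching unilaterally.
(Licensed, Licensed): Service A gets 6, best alternative 5.4; Service B gets 6, best alternative 3.9. No profitable deviation — NE.
(Licensed, Sports): Service A can switch to Sports (2.9 → 5.5). Not NE.
(Licensed, News): Service B can switch to Licensed (0.1 → 6). Not NE.
(Licensed, Bundled): Service B can switch to Licensed (3.9 → 6). Not NE.
(Sports, Licensed): Service A can switch to Licensed (5.4 → 6). Not NE.
(Sports, Sports): Service A gets 5.5, best alternative 2.9; Service B gets 5.6, best alternative 5.4. No profitable deviation — NE.
(Sports, News): Service A can switch to Licensed (0.2 → 2.7). Not NE.
(Sports, Bundled): Service A can switch to Licensed (4.8 → 5). Not NE.
(News, Licensed): Service A can switch to Licensed (3.8 → 6). Not NE.
(News, Sports): Service A can switch to Licensed (2.6 → 2.9). Not NE.
(The remaining 6 profiles each have a profitable deviation by the same check.)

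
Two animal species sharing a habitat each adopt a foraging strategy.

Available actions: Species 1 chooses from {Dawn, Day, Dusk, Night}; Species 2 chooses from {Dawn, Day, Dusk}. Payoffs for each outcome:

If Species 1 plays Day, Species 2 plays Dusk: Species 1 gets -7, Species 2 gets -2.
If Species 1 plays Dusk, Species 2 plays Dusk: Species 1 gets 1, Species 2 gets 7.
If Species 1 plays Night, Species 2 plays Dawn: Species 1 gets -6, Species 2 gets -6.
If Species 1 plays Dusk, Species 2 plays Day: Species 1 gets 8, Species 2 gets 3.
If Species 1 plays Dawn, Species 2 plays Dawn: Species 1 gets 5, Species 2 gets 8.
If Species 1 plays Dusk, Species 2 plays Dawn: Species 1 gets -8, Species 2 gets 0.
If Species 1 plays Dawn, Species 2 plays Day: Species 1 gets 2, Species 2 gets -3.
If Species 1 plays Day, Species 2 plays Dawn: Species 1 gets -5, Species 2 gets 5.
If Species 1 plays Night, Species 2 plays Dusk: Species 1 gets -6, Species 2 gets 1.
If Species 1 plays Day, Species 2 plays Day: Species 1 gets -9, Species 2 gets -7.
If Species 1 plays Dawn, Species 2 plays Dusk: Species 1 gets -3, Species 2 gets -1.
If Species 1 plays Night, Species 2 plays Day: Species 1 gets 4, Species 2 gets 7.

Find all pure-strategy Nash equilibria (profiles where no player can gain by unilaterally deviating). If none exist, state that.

(Dawn, Dawn): Species 1 gets 5, best alternative -5; Species 2 gets 8, best alternative -1. No profitable deviation — NE.
(Dawn, Day): Species 1 can switch to Dusk (2 → 8). Not NE.
(Dawn, Dusk): Species 1 can switch to Dusk (-3 → 1). Not NE.
(Day, Dawn): Species 1 can switch to Dawn (-5 → 5). Not NE.
(Day, Day): Species 1 can switch to Dawn (-9 → 2). Not NE.
(Day, Dusk): Species 1 can switch to Dawn (-7 → -3). Not NE.
(Dusk, Dawn): Species 1 can switch to Dawn (-8 → 5). Not NE.
(Dusk, Dusk): Species 1 gets 1, best alternative -3; Species 2 gets 7, best alternative 3. No profitable deviation — NE.
(The remaining 4 profiles each have a profitable deviation by the same check.)

The pure Nash equilibria are (Dawn, Dawn), (Dusk, Dusk).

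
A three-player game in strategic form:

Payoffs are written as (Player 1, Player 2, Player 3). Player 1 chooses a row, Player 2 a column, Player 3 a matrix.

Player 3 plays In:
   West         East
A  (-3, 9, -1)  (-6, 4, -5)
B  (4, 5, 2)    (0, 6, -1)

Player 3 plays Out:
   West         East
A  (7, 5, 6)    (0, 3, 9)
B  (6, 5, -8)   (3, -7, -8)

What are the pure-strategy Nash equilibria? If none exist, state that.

The pure Nash equilibria are (A, West, Out); (B, East, In).

(A, West, In): Player 1 can switch to B (-3 → 4). Not NE.
(A, West, Out): Player 1 gets 7, best alternative 6; Player 2 gets 5, best alternative 3; Player 3 gets 6, best alternative -1. No profitable deviation — NE.
(A, East, In): Player 1 can switch to B (-6 → 0). Not NE.
(A, East, Out): Player 1 can switch to B (0 → 3). Not NE.
(B, West, In): Player 2 can switch to East (5 → 6). Not NE.
(B, West, Out): Player 1 can switch to A (6 → 7). Not NE.
(B, East, In): Player 1 gets 0, best alternative -6; Player 2 gets 6, best alternative 5; Player 3 gets -1, best alternative -8. No profitable deviation — NE.
(B, East, Out): Player 2 can switch to West (-7 → 5). Not NE.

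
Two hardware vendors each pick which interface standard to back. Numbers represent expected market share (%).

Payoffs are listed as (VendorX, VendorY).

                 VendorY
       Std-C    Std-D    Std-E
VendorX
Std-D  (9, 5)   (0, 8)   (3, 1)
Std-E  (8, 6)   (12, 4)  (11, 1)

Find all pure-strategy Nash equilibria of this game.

none

(Std-D, Std-C): VendorY can switch to Std-D (5 → 8). Not NE.
(Std-D, Std-D): VendorX can switch to Std-E (0 → 12). Not NE.
(Std-D, Std-E): VendorX can switch to Std-E (3 → 11). Not NE.
(Std-E, Std-C): VendorX can switch to Std-D (8 → 9). Not NE.
(Std-E, Std-D): VendorY can switch to Std-C (4 → 6). Not NE.
(Std-E, Std-E): VendorY can switch to Std-C (1 → 6). Not NE.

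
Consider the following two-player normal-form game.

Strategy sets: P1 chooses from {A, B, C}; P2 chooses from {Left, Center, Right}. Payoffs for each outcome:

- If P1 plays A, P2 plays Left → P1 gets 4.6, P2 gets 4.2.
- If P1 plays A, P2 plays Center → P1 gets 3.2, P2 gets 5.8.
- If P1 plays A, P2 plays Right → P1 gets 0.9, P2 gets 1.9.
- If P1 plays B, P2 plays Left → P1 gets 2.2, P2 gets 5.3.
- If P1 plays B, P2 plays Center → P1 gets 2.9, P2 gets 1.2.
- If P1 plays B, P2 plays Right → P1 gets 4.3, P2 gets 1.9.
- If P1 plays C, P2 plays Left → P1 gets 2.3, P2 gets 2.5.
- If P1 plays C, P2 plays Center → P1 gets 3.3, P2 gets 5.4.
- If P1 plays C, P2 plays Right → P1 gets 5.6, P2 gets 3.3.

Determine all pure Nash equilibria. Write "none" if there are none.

P1 against Left: payoffs 4.6, 2.2, 2.3 → best response A.
P1 against Center: payoffs 3.2, 2.9, 3.3 → best response C.
P1 against Right: payoffs 0.9, 4.3, 5.6 → best response C.
P2 against A: payoffs 4.2, 5.8, 1.9 → best response Center.
P2 against B: payoffs 5.3, 1.2, 1.9 → best response Left.
P2 against C: payoffs 2.5, 5.4, 3.3 → best response Center.
Mutual best responses: (C, Center).

Pure NE: (C, Center)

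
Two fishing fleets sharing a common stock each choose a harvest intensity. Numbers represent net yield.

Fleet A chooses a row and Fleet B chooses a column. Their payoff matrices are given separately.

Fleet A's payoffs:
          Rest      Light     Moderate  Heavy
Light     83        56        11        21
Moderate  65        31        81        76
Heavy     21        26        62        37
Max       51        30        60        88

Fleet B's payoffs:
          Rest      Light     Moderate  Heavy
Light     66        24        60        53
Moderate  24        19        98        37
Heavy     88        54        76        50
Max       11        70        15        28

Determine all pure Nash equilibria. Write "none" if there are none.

The pure Nash equilibria are (Light, Rest) and (Moderate, Moderate).

Check each profile: it is a Nash equilibrium iff no player can strictly gain by switching unilaterally.
(Light, Rest): Fleet A gets 83, best alternative 65; Fleet B gets 66, best alternative 60. No profitable deviation — NE.
(Light, Light): Fleet B can switch to Rest (24 → 66). Not NE.
(Light, Moderate): Fleet A can switch to Moderate (11 → 81). Not NE.
(Light, Heavy): Fleet A can switch to Moderate (21 → 76). Not NE.
(Moderate, Rest): Fleet A can switch to Light (65 → 83). Not NE.
(Moderate, Light): Fleet A can switch to Light (31 → 56). Not NE.
(Moderate, Moderate): Fleet A gets 81, best alternative 62; Fleet B gets 98, best alternative 37. No profitable deviation — NE.
(Moderate, Heavy): Fleet A can switch to Max (76 → 88). Not NE.
(Heavy, Rest): Fleet A can switch to Light (21 → 83). Not NE.
(Heavy, Light): Fleet A can switch to Light (26 → 56). Not NE.
(The remaining 6 profiles each have a profitable deviation by the same check.)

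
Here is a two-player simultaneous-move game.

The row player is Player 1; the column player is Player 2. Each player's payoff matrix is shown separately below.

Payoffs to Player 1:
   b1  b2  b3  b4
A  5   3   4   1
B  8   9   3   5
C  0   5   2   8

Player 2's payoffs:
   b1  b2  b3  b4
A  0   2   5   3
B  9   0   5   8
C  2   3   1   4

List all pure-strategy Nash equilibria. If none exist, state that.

Player 1 against b1: payoffs 5, 8, 0 → best response B.
Player 1 against b2: payoffs 3, 9, 5 → best response B.
Player 1 against b3: payoffs 4, 3, 2 → best response A.
Player 1 against b4: payoffs 1, 5, 8 → best response C.
Player 2 against A: payoffs 0, 2, 5, 3 → best response b3.
Player 2 against B: payoffs 9, 0, 5, 8 → best response b1.
Player 2 against C: payoffs 2, 3, 1, 4 → best response b4.
Mutual best responses: (A, b3); (B, b1); (C, b4).

The pure Nash equilibria are (A, b3) and (B, b1) and (C, b4).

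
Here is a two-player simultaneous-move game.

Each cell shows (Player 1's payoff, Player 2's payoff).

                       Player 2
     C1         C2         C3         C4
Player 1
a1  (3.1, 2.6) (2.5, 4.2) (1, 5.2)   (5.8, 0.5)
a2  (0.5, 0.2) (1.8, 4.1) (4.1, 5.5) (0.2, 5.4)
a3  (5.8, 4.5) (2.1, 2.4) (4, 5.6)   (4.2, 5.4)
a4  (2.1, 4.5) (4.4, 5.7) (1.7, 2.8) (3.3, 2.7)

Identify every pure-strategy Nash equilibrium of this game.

The pure Nash equilibria are (a2, C3); (a4, C2).

Player 1 against C1: payoffs 3.1, 0.5, 5.8, 2.1 → best response a3.
Player 1 against C2: payoffs 2.5, 1.8, 2.1, 4.4 → best response a4.
Player 1 against C3: payoffs 1, 4.1, 4, 1.7 → best response a2.
Player 1 against C4: payoffs 5.8, 0.2, 4.2, 3.3 → best response a1.
Player 2 against a1: payoffs 2.6, 4.2, 5.2, 0.5 → best response C3.
Player 2 against a2: payoffs 0.2, 4.1, 5.5, 5.4 → best response C3.
Player 2 against a3: payoffs 4.5, 2.4, 5.6, 5.4 → best response C3.
Player 2 against a4: payoffs 4.5, 5.7, 2.8, 2.7 → best response C2.
Mutual best responses: (a2, C3); (a4, C2).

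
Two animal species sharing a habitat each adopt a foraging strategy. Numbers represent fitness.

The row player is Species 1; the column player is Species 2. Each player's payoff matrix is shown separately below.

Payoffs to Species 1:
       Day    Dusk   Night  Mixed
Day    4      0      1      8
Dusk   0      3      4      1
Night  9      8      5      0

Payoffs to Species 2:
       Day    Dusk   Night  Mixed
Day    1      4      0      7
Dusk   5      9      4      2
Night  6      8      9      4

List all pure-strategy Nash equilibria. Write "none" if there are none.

Check each profile: it is a Nash equilibrium iff no player can strictly gain by switching unilaterally.
(Day, Day): Species 1 can switch to Night (4 → 9). Not NE.
(Day, Dusk): Species 1 can switch to Dusk (0 → 3). Not NE.
(Day, Night): Species 1 can switch to Dusk (1 → 4). Not NE.
(Day, Mixed): Species 1 gets 8, best alternative 1; Species 2 gets 7, best alternative 4. No profitable deviation — NE.
(Dusk, Day): Species 1 can switch to Day (0 → 4). Not NE.
(Dusk, Dusk): Species 1 can switch to Night (3 → 8). Not NE.
(Dusk, Night): Species 1 can switch to Night (4 → 5). Not NE.
(Night, Night): Species 1 gets 5, best alternative 4; Species 2 gets 9, best alternative 8. No profitable deviation — NE.
(The remaining 4 profiles each have a profitable deviation by the same check.)

Pure-strategy Nash equilibria: (Day, Mixed), (Night, Night)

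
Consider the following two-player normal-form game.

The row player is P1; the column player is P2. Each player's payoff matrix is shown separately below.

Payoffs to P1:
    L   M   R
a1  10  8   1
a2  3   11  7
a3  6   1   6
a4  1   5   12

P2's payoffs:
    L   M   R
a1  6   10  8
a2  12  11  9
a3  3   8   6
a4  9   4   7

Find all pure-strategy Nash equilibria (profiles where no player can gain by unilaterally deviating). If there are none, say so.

Check each profile: it is a Nash equilibrium iff no player can strictly gain by switching unilaterally.
(a1, L): P2 can switch to M (6 → 10). Not NE.
(a1, M): P1 can switch to a2 (8 → 11). Not NE.
(a1, R): P1 can switch to a2 (1 → 7). Not NE.
(a2, L): P1 can switch to a1 (3 → 10). Not NE.
(a2, M): P2 can switch to L (11 → 12). Not NE.
(a2, R): P1 can switch to a4 (7 → 12). Not NE.
(a3, L): P1 can switch to a1 (6 → 10). Not NE.
(a3, M): P1 can switch to a1 (1 → 8). Not NE.
(a3, R): P1 can switch to a2 (6 → 7). Not NE.
(a4, L): P1 can switch to a1 (1 → 10). Not NE.
(The remaining 2 profiles each have a profitable deviation by the same check.)

This game has no pure Nash equilibrium.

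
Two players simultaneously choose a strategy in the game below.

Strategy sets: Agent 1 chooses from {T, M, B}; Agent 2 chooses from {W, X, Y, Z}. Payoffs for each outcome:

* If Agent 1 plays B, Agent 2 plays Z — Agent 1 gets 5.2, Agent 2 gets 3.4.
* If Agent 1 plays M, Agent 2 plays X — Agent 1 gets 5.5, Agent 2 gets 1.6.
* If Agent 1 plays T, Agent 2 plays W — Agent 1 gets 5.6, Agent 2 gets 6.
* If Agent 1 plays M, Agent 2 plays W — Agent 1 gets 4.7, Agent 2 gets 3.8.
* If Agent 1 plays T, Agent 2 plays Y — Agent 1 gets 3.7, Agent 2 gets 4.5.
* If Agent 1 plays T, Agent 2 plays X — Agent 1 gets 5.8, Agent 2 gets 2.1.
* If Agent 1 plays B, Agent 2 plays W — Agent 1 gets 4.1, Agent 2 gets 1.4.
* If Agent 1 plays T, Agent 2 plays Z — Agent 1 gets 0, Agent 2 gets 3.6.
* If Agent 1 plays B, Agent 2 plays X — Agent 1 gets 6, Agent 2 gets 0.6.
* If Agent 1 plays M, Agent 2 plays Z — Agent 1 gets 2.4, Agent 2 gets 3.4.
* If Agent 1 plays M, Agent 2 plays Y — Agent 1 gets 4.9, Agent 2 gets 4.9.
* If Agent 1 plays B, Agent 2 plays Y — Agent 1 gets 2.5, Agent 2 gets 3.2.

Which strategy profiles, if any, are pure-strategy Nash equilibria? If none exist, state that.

Pure-strategy Nash equilibria: (T, W), (M, Y), (B, Z)

Agent 1 against W: payoffs 5.6, 4.7, 4.1 → best response T.
Agent 1 against X: payoffs 5.8, 5.5, 6 → best response B.
Agent 1 against Y: payoffs 3.7, 4.9, 2.5 → best response M.
Agent 1 against Z: payoffs 0, 2.4, 5.2 → best response B.
Agent 2 against T: payoffs 6, 2.1, 4.5, 3.6 → best response W.
Agent 2 against M: payoffs 3.8, 1.6, 4.9, 3.4 → best response Y.
Agent 2 against B: payoffs 1.4, 0.6, 3.2, 3.4 → best response Z.
Mutual best responses: (T, W); (M, Y); (B, Z).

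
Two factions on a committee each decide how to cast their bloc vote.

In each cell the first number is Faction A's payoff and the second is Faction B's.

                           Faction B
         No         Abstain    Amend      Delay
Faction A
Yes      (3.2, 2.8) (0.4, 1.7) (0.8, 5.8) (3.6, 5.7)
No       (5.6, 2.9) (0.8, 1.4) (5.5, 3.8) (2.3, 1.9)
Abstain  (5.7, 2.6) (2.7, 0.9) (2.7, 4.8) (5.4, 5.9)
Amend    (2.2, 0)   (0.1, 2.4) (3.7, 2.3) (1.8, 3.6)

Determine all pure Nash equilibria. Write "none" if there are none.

Pure-strategy Nash equilibria: (No, Amend) and (Abstain, Delay)

(Yes, No): Faction A can switch to No (3.2 → 5.6). Not NE.
(Yes, Abstain): Faction A can switch to No (0.4 → 0.8). Not NE.
(Yes, Amend): Faction A can switch to No (0.8 → 5.5). Not NE.
(Yes, Delay): Faction A can switch to Abstain (3.6 → 5.4). Not NE.
(No, No): Faction A can switch to Abstain (5.6 → 5.7). Not NE.
(No, Abstain): Faction A can switch to Abstain (0.8 → 2.7). Not NE.
(No, Amend): Faction A gets 5.5, best alternative 3.7; Faction B gets 3.8, best alternative 2.9. No profitable deviation — NE.
(No, Delay): Faction A can switch to Yes (2.3 → 3.6). Not NE.
(Abstain, No): Faction B can switch to Amend (2.6 → 4.8). Not NE.
(Abstain, Abstain): Faction B can switch to No (0.9 → 2.6). Not NE.
(Abstain, Amend): Faction A can switch to No (2.7 → 5.5). Not NE.
(Abstain, Delay): Faction A gets 5.4, best alternative 3.6; Faction B gets 5.9, best alternative 4.8. No profitable deviation — NE.
(The remaining 4 profiles each have a profitable deviation by the same check.)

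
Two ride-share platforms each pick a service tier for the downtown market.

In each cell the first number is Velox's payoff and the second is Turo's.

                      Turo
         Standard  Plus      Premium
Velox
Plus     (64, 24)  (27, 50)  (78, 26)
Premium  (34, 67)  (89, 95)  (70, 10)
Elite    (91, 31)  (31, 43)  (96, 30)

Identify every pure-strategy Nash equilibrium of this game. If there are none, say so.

For each strategy profile, look for a profitable unilateral deviation.
(Plus, Standard): Velox can switch to Elite (64 → 91). Not NE.
(Plus, Plus): Velox can switch to Premium (27 → 89). Not NE.
(Plus, Premium): Velox can switch to Elite (78 → 96). Not NE.
(Premium, Standard): Velox can switch to Plus (34 → 64). Not NE.
(Premium, Plus): Velox gets 89, best alternative 31; Turo gets 95, best alternative 67. No profitable deviation — NE.
(Premium, Premium): Velox can switch to Plus (70 → 78). Not NE.
(Elite, Standard): Turo can switch to Plus (31 → 43). Not NE.
(Elite, Plus): Velox can switch to Premium (31 → 89). Not NE.
(Elite, Premium): Turo can switch to Standard (30 → 31). Not NE.

(Premium, Plus)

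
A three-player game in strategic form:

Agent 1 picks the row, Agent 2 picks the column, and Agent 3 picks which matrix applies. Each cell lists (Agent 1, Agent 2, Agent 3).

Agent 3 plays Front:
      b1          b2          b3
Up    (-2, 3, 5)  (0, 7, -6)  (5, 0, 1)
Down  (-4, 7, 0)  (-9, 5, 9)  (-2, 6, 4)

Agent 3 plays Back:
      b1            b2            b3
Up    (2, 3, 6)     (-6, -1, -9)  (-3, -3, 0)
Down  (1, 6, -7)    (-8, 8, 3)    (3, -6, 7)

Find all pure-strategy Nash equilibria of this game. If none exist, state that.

(Up, b1, Back), (Up, b2, Front)

Agent 1 against (b1, Front): payoffs -2, -4 → best response Up.
Agent 1 against (b1, Back): payoffs 2, 1 → best response Up.
Agent 1 against (b2, Front): payoffs 0, -9 → best response Up.
Agent 1 against (b2, Back): payoffs -6, -8 → best response Up.
Agent 1 against (b3, Front): payoffs 5, -2 → best response Up.
Agent 1 against (b3, Back): payoffs -3, 3 → best response Down.
Agent 2 against (Up, Front): payoffs 3, 7, 0 → best response b2.
Agent 2 against (Up, Back): payoffs 3, -1, -3 → best response b1.
Agent 2 against (Down, Front): payoffs 7, 5, 6 → best response b1.
Agent 2 against (Down, Back): payoffs 6, 8, -6 → best response b2.
Agent 3 against (Up, b1): payoffs 5, 6 → best response Back.
Agent 3 against (Up, b2): payoffs -6, -9 → best response Front.
Agent 3 against (Up, b3): payoffs 1, 0 → best response Front.
Agent 3 against (Down, b1): payoffs 0, -7 → best response Front.
Agent 3 against (Down, b2): payoffs 9, 3 → best response Front.
Agent 3 against (Down, b3): payoffs 4, 7 → best response Back.
Mutual best responses: (Up, b1, Back); (Up, b2, Front).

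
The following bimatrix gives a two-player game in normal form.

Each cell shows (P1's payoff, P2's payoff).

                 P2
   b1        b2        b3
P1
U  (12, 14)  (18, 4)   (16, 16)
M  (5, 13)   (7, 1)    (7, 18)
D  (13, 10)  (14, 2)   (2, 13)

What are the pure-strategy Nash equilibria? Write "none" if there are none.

Check each profile: it is a Nash equilibrium iff no player can strictly gain by switching unilaterally.
(U, b1): P1 can switch to D (12 → 13). Not NE.
(U, b2): P2 can switch to b1 (4 → 14). Not NE.
(U, b3): P1 gets 16, best alternative 7; P2 gets 16, best alternative 14. No profitable deviation — NE.
(M, b1): P1 can switch to U (5 → 12). Not NE.
(M, b2): P1 can switch to U (7 → 18). Not NE.
(M, b3): P1 can switch to U (7 → 16). Not NE.
(D, b1): P2 can switch to b3 (10 → 13). Not NE.
(D, b2): P1 can switch to U (14 → 18). Not NE.
(D, b3): P1 can switch to U (2 → 16). Not NE.

Pure NE: (U, b3)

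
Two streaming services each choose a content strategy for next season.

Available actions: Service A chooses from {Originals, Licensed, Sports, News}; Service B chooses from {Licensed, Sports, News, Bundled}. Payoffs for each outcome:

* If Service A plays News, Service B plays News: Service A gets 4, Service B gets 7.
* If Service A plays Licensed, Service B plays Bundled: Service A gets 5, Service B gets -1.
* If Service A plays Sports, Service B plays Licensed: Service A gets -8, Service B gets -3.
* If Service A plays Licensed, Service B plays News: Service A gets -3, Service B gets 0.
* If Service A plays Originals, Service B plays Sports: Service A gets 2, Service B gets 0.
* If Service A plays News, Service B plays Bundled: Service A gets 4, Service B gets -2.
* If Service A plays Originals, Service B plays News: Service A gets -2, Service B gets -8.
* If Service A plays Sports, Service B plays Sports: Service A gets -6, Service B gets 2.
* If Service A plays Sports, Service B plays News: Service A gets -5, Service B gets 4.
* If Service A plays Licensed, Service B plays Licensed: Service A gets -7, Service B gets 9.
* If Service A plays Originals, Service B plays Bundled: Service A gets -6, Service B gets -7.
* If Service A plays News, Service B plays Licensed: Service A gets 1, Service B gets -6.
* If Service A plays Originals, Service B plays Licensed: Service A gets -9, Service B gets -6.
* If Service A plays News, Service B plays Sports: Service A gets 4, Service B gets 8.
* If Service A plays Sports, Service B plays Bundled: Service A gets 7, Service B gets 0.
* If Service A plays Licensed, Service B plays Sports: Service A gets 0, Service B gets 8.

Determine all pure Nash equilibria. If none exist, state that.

Pure NE: (News, Sports)

Service A against Licensed: payoffs -9, -7, -8, 1 → best response News.
Service A against Sports: payoffs 2, 0, -6, 4 → best response News.
Service A against News: payoffs -2, -3, -5, 4 → best response News.
Service A against Bundled: payoffs -6, 5, 7, 4 → best response Sports.
Service B against Originals: payoffs -6, 0, -8, -7 → best response Sports.
Service B against Licensed: payoffs 9, 8, 0, -1 → best response Licensed.
Service B against Sports: payoffs -3, 2, 4, 0 → best response News.
Service B against News: payoffs -6, 8, 7, -2 → best response Sports.
Mutual best responses: (News, Sports).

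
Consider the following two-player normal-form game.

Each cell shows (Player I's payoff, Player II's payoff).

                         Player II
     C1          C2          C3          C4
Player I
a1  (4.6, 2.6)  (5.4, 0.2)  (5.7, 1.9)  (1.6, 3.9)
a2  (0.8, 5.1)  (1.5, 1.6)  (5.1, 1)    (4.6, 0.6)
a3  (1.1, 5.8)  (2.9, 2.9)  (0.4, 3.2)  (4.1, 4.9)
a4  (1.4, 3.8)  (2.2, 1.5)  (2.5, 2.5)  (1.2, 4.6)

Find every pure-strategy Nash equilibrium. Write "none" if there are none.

Player I against C1: payoffs 4.6, 0.8, 1.1, 1.4 → best response a1.
Player I against C2: payoffs 5.4, 1.5, 2.9, 2.2 → best response a1.
Player I against C3: payoffs 5.7, 5.1, 0.4, 2.5 → best response a1.
Player I against C4: payoffs 1.6, 4.6, 4.1, 1.2 → best response a2.
Player II against a1: payoffs 2.6, 0.2, 1.9, 3.9 → best response C4.
Player II against a2: payoffs 5.1, 1.6, 1, 0.6 → best response C1.
Player II against a3: payoffs 5.8, 2.9, 3.2, 4.9 → best response C1.
Player II against a4: payoffs 3.8, 1.5, 2.5, 4.6 → best response C4.
No profile is a mutual best response for all players.

No pure-strategy Nash equilibrium.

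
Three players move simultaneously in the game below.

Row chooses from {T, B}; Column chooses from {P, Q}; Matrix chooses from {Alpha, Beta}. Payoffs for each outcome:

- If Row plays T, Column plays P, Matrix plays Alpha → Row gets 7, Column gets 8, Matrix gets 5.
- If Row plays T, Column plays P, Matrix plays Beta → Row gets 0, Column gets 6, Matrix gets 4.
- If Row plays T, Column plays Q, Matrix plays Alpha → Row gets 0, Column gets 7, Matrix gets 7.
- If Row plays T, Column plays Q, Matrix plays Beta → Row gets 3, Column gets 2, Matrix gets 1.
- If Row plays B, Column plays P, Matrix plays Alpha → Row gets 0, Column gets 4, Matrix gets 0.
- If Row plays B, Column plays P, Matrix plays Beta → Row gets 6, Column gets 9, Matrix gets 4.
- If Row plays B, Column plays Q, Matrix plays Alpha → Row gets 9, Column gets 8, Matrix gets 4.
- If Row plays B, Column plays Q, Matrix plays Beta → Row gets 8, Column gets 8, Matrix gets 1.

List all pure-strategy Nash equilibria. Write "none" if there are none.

Row against (P, Alpha): payoffs 7, 0 → best response T.
Row against (P, Beta): payoffs 0, 6 → best response B.
Row against (Q, Alpha): payoffs 0, 9 → best response B.
Row against (Q, Beta): payoffs 3, 8 → best response B.
Column against (T, Alpha): payoffs 8, 7 → best response P.
Column against (T, Beta): payoffs 6, 2 → best response P.
Column against (B, Alpha): payoffs 4, 8 → best response Q.
Column against (B, Beta): payoffs 9, 8 → best response P.
Matrix against (T, P): payoffs 5, 4 → best response Alpha.
Matrix against (T, Q): payoffs 7, 1 → best response Alpha.
Matrix against (B, P): payoffs 0, 4 → best response Beta.
Matrix against (B, Q): payoffs 4, 1 → best response Alpha.
Mutual best responses: (T, P, Alpha); (B, P, Beta); (B, Q, Alpha).

The pure Nash equilibria are (T, P, Alpha), (B, P, Beta), (B, Q, Alpha).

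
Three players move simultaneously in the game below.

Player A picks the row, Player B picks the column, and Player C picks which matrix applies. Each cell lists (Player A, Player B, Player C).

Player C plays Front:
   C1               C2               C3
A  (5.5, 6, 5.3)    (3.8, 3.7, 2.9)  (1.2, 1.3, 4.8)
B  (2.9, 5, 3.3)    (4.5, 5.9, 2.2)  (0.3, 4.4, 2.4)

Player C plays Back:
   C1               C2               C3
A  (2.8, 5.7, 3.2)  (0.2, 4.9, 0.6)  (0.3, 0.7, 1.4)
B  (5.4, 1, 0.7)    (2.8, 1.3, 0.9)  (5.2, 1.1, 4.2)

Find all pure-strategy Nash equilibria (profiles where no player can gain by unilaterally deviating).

For each player, find the best response to each opponent profile; mutual best responses are the pure NE.
Player A against (C1, Front): payoffs 5.5, 2.9 → best response A.
Player A against (C1, Back): payoffs 2.8, 5.4 → best response B.
Player A against (C2, Front): payoffs 3.8, 4.5 → best response B.
Player A against (C2, Back): payoffs 0.2, 2.8 → best response B.
Player A against (C3, Front): payoffs 1.2, 0.3 → best response A.
Player A against (C3, Back): payoffs 0.3, 5.2 → best response B.
Player B against (A, Front): payoffs 6, 3.7, 1.3 → best response C1.
Player B against (A, Back): payoffs 5.7, 4.9, 0.7 → best response C1.
Player B against (B, Front): payoffs 5, 5.9, 4.4 → best response C2.
Player B against (B, Back): payoffs 1, 1.3, 1.1 → best response C2.
Player C against (A, C1): payoffs 5.3, 3.2 → best response Front.
Player C against (A, C2): payoffs 2.9, 0.6 → best response Front.
Player C against (A, C3): payoffs 4.8, 1.4 → best response Front.
Player C against (B, C1): payoffs 3.3, 0.7 → best response Front.
Player C against (B, C2): payoffs 2.2, 0.9 → best response Front.
Player C against (B, C3): payoffs 2.4, 4.2 → best response Back.
Mutual best responses: (A, C1, Front); (B, C2, Front).

Pure-strategy Nash equilibria: (A, C1, Front), (B, C2, Front)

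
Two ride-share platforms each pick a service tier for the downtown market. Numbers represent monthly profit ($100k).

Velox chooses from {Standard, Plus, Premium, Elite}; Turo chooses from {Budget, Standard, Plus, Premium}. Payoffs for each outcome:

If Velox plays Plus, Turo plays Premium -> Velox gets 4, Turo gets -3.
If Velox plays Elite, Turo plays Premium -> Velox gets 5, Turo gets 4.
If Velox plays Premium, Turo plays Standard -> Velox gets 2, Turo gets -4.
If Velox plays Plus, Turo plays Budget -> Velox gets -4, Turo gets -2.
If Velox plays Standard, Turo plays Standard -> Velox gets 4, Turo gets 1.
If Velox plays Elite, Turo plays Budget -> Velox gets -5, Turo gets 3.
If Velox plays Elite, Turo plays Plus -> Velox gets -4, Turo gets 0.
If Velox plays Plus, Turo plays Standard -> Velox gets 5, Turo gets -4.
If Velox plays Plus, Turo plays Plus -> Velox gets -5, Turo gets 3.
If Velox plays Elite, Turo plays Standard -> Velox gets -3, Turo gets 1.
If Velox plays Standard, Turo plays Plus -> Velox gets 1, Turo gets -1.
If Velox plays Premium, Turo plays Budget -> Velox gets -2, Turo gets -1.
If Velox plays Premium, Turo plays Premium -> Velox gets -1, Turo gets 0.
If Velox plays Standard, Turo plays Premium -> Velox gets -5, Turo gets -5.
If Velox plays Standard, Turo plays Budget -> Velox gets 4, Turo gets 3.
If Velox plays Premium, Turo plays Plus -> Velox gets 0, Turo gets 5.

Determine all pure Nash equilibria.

The pure Nash equilibria are (Standard, Budget); (Elite, Premium).

Velox against Budget: payoffs 4, -4, -2, -5 → best response Standard.
Velox against Standard: payoffs 4, 5, 2, -3 → best response Plus.
Velox against Plus: payoffs 1, -5, 0, -4 → best response Standard.
Velox against Premium: payoffs -5, 4, -1, 5 → best response Elite.
Turo against Standard: payoffs 3, 1, -1, -5 → best response Budget.
Turo against Plus: payoffs -2, -4, 3, -3 → best response Plus.
Turo against Premium: payoffs -1, -4, 5, 0 → best response Plus.
Turo against Elite: payoffs 3, 1, 0, 4 → best response Premium.
Mutual best responses: (Standard, Budget); (Elite, Premium).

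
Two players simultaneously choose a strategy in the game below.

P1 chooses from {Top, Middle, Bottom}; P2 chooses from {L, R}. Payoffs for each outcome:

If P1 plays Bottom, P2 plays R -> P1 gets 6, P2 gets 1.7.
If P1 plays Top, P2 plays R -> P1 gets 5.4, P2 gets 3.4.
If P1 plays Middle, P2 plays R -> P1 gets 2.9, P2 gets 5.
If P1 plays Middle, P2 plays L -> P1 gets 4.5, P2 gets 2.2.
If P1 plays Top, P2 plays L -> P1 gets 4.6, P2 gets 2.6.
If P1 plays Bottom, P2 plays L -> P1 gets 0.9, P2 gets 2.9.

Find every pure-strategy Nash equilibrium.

No pure-strategy Nash equilibrium.

P1 against L: payoffs 4.6, 4.5, 0.9 → best response Top.
P1 against R: payoffs 5.4, 2.9, 6 → best response Bottom.
P2 against Top: payoffs 2.6, 3.4 → best response R.
P2 against Middle: payoffs 2.2, 5 → best response R.
P2 against Bottom: payoffs 2.9, 1.7 → best response L.
No profile is a mutual best response for all players.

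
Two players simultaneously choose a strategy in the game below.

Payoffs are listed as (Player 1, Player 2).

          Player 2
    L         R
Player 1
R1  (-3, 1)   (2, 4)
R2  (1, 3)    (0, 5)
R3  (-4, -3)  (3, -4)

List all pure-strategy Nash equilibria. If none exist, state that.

(R1, L): Player 1 can switch to R2 (-3 → 1). Not NE.
(R1, R): Player 1 can switch to R3 (2 → 3). Not NE.
(R2, L): Player 2 can switch to R (3 → 5). Not NE.
(R2, R): Player 1 can switch to R1 (0 → 2). Not NE.
(R3, L): Player 1 can switch to R1 (-4 → -3). Not NE.
(R3, R): Player 2 can switch to L (-4 → -3). Not NE.

There is no pure-strategy Nash equilibrium.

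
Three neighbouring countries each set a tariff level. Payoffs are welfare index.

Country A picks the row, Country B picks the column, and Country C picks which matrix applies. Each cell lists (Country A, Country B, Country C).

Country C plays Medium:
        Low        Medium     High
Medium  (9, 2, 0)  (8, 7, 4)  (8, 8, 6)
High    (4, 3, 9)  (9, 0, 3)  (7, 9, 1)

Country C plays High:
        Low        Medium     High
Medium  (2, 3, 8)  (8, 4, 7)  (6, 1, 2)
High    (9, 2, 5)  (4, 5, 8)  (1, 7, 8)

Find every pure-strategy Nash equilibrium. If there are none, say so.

Country A against (Low, Medium): payoffs 9, 4 → best response Medium.
Country A against (Low, High): payoffs 2, 9 → best response High.
Country A against (Medium, Medium): payoffs 8, 9 → best response High.
Country A against (Medium, High): payoffs 8, 4 → best response Medium.
Country A against (High, Medium): payoffs 8, 7 → best response Medium.
Country A against (High, High): payoffs 6, 1 → best response Medium.
Country B against (Medium, Medium): payoffs 2, 7, 8 → best response High.
Country B against (Medium, High): payoffs 3, 4, 1 → best response Medium.
Country B against (High, Medium): payoffs 3, 0, 9 → best response High.
Country B against (High, High): payoffs 2, 5, 7 → best response High.
Country C against (Medium, Low): payoffs 0, 8 → best response High.
Country C against (Medium, Medium): payoffs 4, 7 → best response High.
Country C against (Medium, High): payoffs 6, 2 → best response Medium.
Country C against (High, Low): payoffs 9, 5 → best response Medium.
Country C against (High, Medium): payoffs 3, 8 → best response High.
Country C against (High, High): payoffs 1, 8 → best response High.
Mutual best responses: (Medium, Medium, High); (Medium, High, Medium).

Pure-strategy Nash equilibria: (Medium, Medium, High); (Medium, High, Medium)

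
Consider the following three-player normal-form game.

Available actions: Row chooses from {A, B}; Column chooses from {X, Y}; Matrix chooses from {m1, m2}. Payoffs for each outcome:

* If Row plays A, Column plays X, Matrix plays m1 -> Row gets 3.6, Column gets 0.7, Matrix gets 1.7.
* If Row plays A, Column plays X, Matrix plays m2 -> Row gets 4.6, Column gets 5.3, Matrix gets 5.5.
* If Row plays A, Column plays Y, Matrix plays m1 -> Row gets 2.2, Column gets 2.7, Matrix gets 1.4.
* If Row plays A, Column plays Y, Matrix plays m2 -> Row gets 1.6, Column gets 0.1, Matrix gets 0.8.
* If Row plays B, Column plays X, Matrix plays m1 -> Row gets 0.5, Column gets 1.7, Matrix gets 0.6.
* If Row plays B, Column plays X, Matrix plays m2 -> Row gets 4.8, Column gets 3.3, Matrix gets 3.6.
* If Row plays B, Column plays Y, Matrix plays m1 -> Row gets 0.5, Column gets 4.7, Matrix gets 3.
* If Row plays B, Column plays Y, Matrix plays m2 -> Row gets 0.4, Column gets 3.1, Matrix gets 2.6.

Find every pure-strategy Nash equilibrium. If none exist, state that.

Pure-strategy Nash equilibria: (A, Y, m1) and (B, X, m2)

Row against (X, m1): payoffs 3.6, 0.5 → best response A.
Row against (X, m2): payoffs 4.6, 4.8 → best response B.
Row against (Y, m1): payoffs 2.2, 0.5 → best response A.
Row against (Y, m2): payoffs 1.6, 0.4 → best response A.
Column against (A, m1): payoffs 0.7, 2.7 → best response Y.
Column against (A, m2): payoffs 5.3, 0.1 → best response X.
Column against (B, m1): payoffs 1.7, 4.7 → best response Y.
Column against (B, m2): payoffs 3.3, 3.1 → best response X.
Matrix against (A, X): payoffs 1.7, 5.5 → best response m2.
Matrix against (A, Y): payoffs 1.4, 0.8 → best response m1.
Matrix against (B, X): payoffs 0.6, 3.6 → best response m2.
Matrix against (B, Y): payoffs 3, 2.6 → best response m1.
Mutual best responses: (A, Y, m1); (B, X, m2).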